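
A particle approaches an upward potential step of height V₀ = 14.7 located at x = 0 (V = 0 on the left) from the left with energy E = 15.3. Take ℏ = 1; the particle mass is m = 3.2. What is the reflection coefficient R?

On each side the TISE gives plane waves with k = √(2m(E − V))/ℏ: k₁ = √(2·3.2·15.3) = 9.895, k₂ = √(2·3.2·0.6) = 1.960.
Matching ψ and ψ′ at x = 0 gives r = (k₁ − k₂)/(k₁ + k₂), so R = r² = 0.4481 and T = 1 − R = 0.5519.

R = 0.448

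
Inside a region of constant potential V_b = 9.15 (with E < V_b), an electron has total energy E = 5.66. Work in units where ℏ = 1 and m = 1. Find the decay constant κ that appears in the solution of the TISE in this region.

κ = 2.64

Since E < V_b the TISE in this region is ψ'' = κ²ψ with κ = √(2m(V_b − E))/ℏ.
κ = √(2 × 1 × 3.49) = 2.642.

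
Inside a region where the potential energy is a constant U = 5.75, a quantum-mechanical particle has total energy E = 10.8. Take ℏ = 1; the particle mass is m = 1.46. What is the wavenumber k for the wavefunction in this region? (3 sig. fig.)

k = 3.84

With E > U the solution is oscillatory, ψ ∝ e^{±ikx} with k = √(2m(E − U))/ℏ.
k = √(2 × 1.46 × 5.05) = 3.840.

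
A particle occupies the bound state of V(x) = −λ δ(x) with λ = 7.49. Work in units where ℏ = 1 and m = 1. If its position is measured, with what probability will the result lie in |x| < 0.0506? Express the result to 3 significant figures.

P = 0.531

The normalised bound state is ψ = √κ e^{−κ|x|} with κ = mλ/ℏ² = 7.490.
P(|x| < d) = ∫_{−d}^{d} κ e^{−2κ|x|} dx = 1 − e^{−2κd} = 1 − e^{−0.7580} = 0.5314.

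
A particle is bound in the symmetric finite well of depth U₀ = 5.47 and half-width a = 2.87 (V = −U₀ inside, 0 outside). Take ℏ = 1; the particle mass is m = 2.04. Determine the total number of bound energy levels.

N = 9

Define the well-strength parameter z₀ = (a/ℏ)√(2mU₀) = 2.87 × √(2·2.04·5.47) = 13.56.
A new bound state (alternating even/odd) appears each time z₀ passes a multiple of π/2, so N = ⌊2z₀/π⌋ + 1 = ⌊8.631⌋ + 1 = 9.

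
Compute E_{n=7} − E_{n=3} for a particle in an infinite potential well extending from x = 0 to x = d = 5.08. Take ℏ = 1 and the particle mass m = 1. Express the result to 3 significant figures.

E_n = n²π²ℏ²/(2md²), so ΔE = (7² − 3²) π²ℏ²/(2md²).
ΔE = 40 × π² / (2 × 1 × 5.08²) = 7.649.

ΔE = 7.65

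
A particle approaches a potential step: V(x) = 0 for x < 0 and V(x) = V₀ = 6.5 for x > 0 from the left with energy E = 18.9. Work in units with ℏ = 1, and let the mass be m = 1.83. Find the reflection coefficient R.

R = 0.0110

The wavenumbers are k₁ = √(2mE)/ℏ = 8.317 on the left and k₂ = √(2m(E − V₀))/ℏ = 6.737 on the right.
Continuity of ψ and ψ′ at the step yields the reflection amplitude r = (k₁ − k₂)/(k₁ + k₂) = 0.1050; thus R = |r|² = 0.01102, T = 0.9890.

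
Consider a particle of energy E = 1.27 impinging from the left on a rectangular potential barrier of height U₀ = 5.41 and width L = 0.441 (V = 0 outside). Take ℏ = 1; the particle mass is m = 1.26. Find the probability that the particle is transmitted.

E < U₀: inside the barrier ψ ∝ e^{±κx} with κ = √(2m(U₀ − E))/ℏ = 3.230.
κL = 1.424, sinh(κL) = 1.957.
Matching ψ, ψ′ at both faces gives T = [1 + U₀² sinh²(κL) / (4E(U₀ − E))]⁻¹ = 1/6.332 = 0.158.

T = 0.158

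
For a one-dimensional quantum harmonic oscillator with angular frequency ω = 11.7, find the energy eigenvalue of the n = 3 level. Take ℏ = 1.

E = 41.0

The oscillator eigenvalues are E_n = ℏω(n + ½), so E_3 = 11.7 × 3.5 = 40.95.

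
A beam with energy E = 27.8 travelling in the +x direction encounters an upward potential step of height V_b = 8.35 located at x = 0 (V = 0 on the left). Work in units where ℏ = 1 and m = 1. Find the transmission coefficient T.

The wavenumbers are k₁ = √(2mE)/ℏ = 7.457 on the left and k₂ = √(2m(E − V_b))/ℏ = 6.237 on the right.
Matching ψ and ψ′ at x = 0 gives r = (k₁ − k₂)/(k₁ + k₂), so R = r² = 0.007932 and T = 1 − R = 0.9921.

T = 0.992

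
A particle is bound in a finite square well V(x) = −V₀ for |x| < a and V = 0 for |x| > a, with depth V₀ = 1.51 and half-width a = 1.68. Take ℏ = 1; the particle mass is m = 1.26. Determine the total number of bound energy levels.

The dimensionless depth is z₀ = a√(2mV₀)/ℏ = 1.68 × √(3.805) = 3.277.
A new bound state (alternating even/odd) appears each time z₀ passes a multiple of π/2, so N = ⌊2z₀/π⌋ + 1 = ⌊2.086⌋ + 1 = 3.

N = 3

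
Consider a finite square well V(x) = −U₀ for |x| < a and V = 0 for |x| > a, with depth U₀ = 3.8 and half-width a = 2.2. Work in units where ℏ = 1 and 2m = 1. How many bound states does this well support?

The dimensionless depth is z₀ = a√(2mU₀)/ℏ = 2.2 × √(3.800) = 4.289.
The even/odd transcendental equations gain one root per π/2 in z₀, giving N = 1 + ⌊2z₀/π⌋ = 1 + ⌊2.730⌋ = 3.

N = 3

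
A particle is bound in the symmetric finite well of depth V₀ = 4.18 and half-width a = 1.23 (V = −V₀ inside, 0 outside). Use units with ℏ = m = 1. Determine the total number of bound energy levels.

Define the well-strength parameter z₀ = (a/ℏ)√(2mV₀) = 1.23 × √(2·1·4.18) = 3.556.
A new bound state (alternating even/odd) appears each time z₀ passes a multiple of π/2, so N = ⌊2z₀/π⌋ + 1 = ⌊2.264⌋ + 1 = 3.

N = 3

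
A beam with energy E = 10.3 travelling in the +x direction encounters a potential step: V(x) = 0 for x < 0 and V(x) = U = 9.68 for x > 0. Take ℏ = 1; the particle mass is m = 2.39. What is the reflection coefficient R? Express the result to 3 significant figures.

The wavenumbers are k₁ = √(2mE)/ℏ = 7.017 on the left and k₂ = √(2m(E − U))/ℏ = 1.722 on the right.
Matching ψ and ψ′ at x = 0 gives r = (k₁ − k₂)/(k₁ + k₂), so R = r² = 0.3672 and T = 1 − R = 0.6328.

R = 0.367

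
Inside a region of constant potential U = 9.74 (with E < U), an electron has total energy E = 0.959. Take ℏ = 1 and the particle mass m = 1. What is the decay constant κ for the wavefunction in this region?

Since E < U the TISE in this region is ψ'' = κ²ψ with κ = √(2m(U − E))/ℏ.
κ = √(2 × 1 × 8.781) = 4.191.

κ = 4.19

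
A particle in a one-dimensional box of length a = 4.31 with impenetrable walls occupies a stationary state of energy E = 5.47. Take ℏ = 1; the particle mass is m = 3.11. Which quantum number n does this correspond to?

n = 8

For an infinite well E_n = n²π²ℏ²/(2ma²), so n = (a/πℏ)√(2mE).
n = (4.31/π) × √(2 × 3.11 × 5.47) = 8.002 → n = 8.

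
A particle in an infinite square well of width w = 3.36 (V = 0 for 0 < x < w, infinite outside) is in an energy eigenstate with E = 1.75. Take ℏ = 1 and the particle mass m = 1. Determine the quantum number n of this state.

For an infinite well E_n = n²π²ℏ²/(2mw²), so n = (w/πℏ)√(2mE).
n = (3.36/π) × √(2 × 1 × 1.75) = 2.001 → n = 2.

n = 2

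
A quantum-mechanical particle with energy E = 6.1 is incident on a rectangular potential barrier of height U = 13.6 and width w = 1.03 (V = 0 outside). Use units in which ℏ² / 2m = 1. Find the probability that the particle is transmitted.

E < U: inside the barrier ψ ∝ e^{±κx} with κ = √(2m(U − E))/ℏ = 2.739.
κw = 2.821, sinh(κw) = 8.365.
The exact tunnelling result is T⁻¹ = 1 + U² sinh²(κw) / [4E(U − E)] = 71.72, so T = 0.0139.

T = 0.0139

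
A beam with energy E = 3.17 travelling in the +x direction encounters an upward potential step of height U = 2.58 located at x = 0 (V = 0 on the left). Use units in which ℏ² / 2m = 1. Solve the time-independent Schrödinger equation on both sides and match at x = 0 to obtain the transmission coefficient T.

T = 0.842

The wavenumbers are k₁ = √(2mE)/ℏ = 1.780 on the left and k₂ = √(2m(E − U))/ℏ = 0.7681 on the right.
Matching ψ and ψ′ at x = 0 gives r = (k₁ − k₂)/(k₁ + k₂), so R = r² = 0.1578 and T = 1 − R = 0.8422.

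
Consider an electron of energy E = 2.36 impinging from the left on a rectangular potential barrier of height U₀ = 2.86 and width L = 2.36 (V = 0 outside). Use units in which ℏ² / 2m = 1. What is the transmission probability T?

T = 0.0810

E < U₀: inside the barrier ψ ∝ e^{±κx} with κ = √(2m(U₀ − E))/ℏ = 0.7071.
κL = 1.669, sinh(κL) = 2.559.
Matching ψ, ψ′ at both faces gives T = [1 + U₀² sinh²(κL) / (4E(U₀ − E))]⁻¹ = 1/12.34 = 0.0810.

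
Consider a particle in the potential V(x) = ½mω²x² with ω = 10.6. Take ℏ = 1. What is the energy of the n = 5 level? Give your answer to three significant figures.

E = 58.3

The oscillator eigenvalues are E_n = ℏω(n + ½), so E_5 = 10.6 × 5.5 = 58.30.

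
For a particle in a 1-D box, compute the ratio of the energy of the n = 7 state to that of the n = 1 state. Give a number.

Since E_n ∝ n², the ratio is (7/1)² = 49.

49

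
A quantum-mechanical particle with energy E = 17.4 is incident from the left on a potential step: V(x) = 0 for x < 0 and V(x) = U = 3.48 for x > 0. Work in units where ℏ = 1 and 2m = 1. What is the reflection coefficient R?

R = 0.00311

The wavenumbers are k₁ = √(2mE)/ℏ = 4.171 on the left and k₂ = √(2m(E − U))/ℏ = 3.731 on the right.
Continuity of ψ and ψ′ at the step yields the reflection amplitude r = (k₁ − k₂)/(k₁ + k₂) = 0.05573; thus R = |r|² = 0.003106, T = 0.9969.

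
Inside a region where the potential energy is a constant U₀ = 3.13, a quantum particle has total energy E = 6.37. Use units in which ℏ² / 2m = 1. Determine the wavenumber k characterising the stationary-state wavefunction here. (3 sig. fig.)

With E > U₀ the solution is oscillatory, ψ ∝ e^{±ikx} with k = √(2m(E − U₀))/ℏ.
k = √(2 × 0.5 × 3.24) = 1.800.

k = 1.80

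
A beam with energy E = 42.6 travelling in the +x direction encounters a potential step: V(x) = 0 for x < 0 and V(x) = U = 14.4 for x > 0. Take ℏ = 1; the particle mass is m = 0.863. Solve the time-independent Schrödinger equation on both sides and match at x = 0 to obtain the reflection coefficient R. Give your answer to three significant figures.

R = 0.0106

On each side the TISE gives plane waves with k = √(2m(E − V))/ℏ: k₁ = √(2·0.863·42.6) = 8.575, k₂ = √(2·0.863·28.2) = 6.977.
Matching ψ and ψ′ at x = 0 gives r = (k₁ − k₂)/(k₁ + k₂), so R = r² = 0.01056 and T = 1 − R = 0.9894.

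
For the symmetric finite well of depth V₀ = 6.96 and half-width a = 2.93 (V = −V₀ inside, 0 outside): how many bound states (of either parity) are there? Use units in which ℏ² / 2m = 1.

N = 5

Define the well-strength parameter z₀ = (a/ℏ)√(2mV₀) = 2.93 × √(2·0.5·6.96) = 7.730.
The even/odd transcendental equations gain one root per π/2 in z₀, giving N = 1 + ⌊2z₀/π⌋ = 1 + ⌊4.921⌋ = 5.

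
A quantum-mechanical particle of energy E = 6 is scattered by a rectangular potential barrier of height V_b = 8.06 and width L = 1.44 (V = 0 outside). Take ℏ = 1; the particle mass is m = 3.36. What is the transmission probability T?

T = 0.0000676

Since E < V_b the interior solution is evanescent with decay constant κ = √(2m(V_b − E))/ℏ = 3.721.
κL = 5.358, sinh(κL) = 106.1.
Matching ψ, ψ′ at both faces gives T = [1 + V_b² sinh²(κL) / (4E(V_b − E))]⁻¹ = 1/14800 = 0.0000676.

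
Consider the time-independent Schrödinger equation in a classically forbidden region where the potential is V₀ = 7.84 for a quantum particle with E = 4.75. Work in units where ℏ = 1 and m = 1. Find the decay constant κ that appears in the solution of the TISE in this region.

Since E < V₀ the TISE in this region is ψ'' = κ²ψ with κ = √(2m(V₀ − E))/ℏ.
κ = √(2 × 1 × 3.09) = 2.486.

κ = 2.49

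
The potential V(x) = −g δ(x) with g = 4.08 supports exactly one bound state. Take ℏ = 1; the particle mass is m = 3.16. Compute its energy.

For x ≠ 0 the bound state is ψ ∝ e^{−κ|x|}; integrating the TISE across the delta gives the cusp condition 2κ = 2mg/ℏ², so κ = 12.89.
Then E = −ℏ²κ²/(2m) = −mg²/(2ℏ²) = -26.30.

E = -26.3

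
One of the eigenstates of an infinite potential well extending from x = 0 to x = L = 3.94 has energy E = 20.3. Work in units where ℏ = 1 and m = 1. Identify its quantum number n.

n = 8

From E_n = n²π²ℏ²/(2mL²) invert to n = √(2mL²E)/(πℏ).
n = (3.94/π) × √(2 × 1 × 20.3) = 7.991 → n = 8.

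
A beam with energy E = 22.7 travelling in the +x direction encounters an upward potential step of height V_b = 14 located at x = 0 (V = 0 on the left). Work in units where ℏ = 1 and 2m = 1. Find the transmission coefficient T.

T = 0.945

On each side the TISE gives plane waves with k = √(2m(E − V))/ℏ: k₁ = √(2·½·22.7) = 4.764, k₂ = √(2·½·8.7) = 2.950.
Continuity of ψ and ψ′ at the step yields the reflection amplitude r = (k₁ − k₂)/(k₁ + k₂) = 0.2353; thus R = |r|² = 0.05535, T = 0.9446.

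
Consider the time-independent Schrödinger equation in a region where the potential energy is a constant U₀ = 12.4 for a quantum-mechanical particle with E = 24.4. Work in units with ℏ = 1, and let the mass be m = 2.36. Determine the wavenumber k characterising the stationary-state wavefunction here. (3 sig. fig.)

With E > U₀ the solution is oscillatory, ψ ∝ e^{±ikx} with k = √(2m(E − U₀))/ℏ.
k = √(2 × 2.36 × 12) = 7.526.

k = 7.53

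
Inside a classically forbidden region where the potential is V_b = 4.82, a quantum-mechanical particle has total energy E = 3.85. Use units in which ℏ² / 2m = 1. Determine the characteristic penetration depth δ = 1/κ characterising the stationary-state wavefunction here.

Since E < V_b the TISE in this region is ψ'' = κ²ψ with κ = √(2m(V_b − E))/ℏ.
κ = √(2 × 0.5 × 0.97) = 0.9849. The penetration depth is δ = 1/κ = 1.02.

δ = 1.02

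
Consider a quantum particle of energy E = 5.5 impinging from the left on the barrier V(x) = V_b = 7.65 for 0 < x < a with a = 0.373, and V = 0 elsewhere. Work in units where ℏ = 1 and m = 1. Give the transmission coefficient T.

Since E < V_b the interior solution is evanescent with decay constant κ = √(2m(V_b − E))/ℏ = 2.074.
κa = 0.7735, sinh(κa) = 0.8529.
The exact tunnelling result is T⁻¹ = 1 + V_b² sinh²(κa) / [4E(V_b − E)] = 1.900, so T = 0.526.

T = 0.526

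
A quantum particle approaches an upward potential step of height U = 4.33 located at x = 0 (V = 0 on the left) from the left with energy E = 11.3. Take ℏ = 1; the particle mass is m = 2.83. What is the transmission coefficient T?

The wavenumbers are k₁ = √(2mE)/ℏ = 7.997 on the left and k₂ = √(2m(E − U))/ℏ = 6.281 on the right.
Matching ψ and ψ′ at x = 0 gives r = (k₁ − k₂)/(k₁ + k₂), so R = r² = 0.01445 and T = 1 − R = 0.9855.

T = 0.986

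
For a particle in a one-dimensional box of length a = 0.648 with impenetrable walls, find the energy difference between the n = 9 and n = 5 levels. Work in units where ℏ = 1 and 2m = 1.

E_n = n²π²ℏ²/(2ma²), so ΔE = (9² − 5²) π²ℏ²/(2ma²).
ΔE = 56 × π² / (2 × 0.5 × 0.648²) = 1316.

ΔE = 1320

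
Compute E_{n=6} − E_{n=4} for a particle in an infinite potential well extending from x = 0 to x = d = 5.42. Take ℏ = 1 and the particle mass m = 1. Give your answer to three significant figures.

ΔE = 3.36

E_n = n²π²ℏ²/(2md²), so ΔE = (6² − 4²) π²ℏ²/(2md²).
ΔE = 20 × π² / (2 × 1 × 5.42²) = 3.360.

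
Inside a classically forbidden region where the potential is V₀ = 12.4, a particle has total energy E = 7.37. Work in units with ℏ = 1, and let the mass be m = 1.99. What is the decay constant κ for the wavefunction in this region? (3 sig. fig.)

κ = 4.47

Since E < V₀ the TISE in this region is ψ'' = κ²ψ with κ = √(2m(V₀ − E))/ℏ.
κ = √(2 × 1.99 × 5.03) = 4.474.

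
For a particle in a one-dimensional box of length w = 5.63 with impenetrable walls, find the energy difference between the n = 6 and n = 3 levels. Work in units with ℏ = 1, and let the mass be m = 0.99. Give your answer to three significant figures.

ΔE = 4.25

E_n = n²π²ℏ²/(2mw²), so ΔE = (6² − 3²) π²ℏ²/(2mw²).
ΔE = 27 × π² / (2 × 0.99 × 5.63²) = 4.246.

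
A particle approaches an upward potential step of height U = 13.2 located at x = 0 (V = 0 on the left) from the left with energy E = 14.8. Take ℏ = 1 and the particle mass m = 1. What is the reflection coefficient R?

The wavenumbers are k₁ = √(2mE)/ℏ = 5.441 on the left and k₂ = √(2m(E − U))/ℏ = 1.789 on the right.
Continuity of ψ and ψ′ at the step yields the reflection amplitude r = (k₁ − k₂)/(k₁ + k₂) = 0.5051; thus R = |r|² = 0.2551, T = 0.7449.

R = 0.255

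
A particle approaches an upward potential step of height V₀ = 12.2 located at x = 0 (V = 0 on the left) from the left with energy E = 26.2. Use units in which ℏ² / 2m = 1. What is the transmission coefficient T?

The wavenumbers are k₁ = √(2mE)/ℏ = 5.119 on the left and k₂ = √(2m(E − V₀))/ℏ = 3.742 on the right.
Matching ψ and ψ′ at x = 0 gives r = (k₁ − k₂)/(k₁ + k₂), so R = r² = 0.02415 and T = 1 − R = 0.9758.

T = 0.976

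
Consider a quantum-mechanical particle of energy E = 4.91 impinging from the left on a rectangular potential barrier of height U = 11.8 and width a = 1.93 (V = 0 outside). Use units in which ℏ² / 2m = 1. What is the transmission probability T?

E < U: inside the barrier ψ ∝ e^{±κx} with κ = √(2m(U − E))/ℏ = 2.625.
κa = 5.066, sinh(κa) = 79.27.
Matching ψ, ψ′ at both faces gives T = [1 + U² sinh²(κa) / (4E(U − E))]⁻¹ = 1/6466 = 0.000155.

T = 0.000155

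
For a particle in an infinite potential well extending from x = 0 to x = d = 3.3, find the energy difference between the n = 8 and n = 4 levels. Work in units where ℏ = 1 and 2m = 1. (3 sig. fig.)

E_n = n²π²ℏ²/(2md²), so ΔE = (8² − 4²) π²ℏ²/(2md²).
ΔE = 48 × π² / (2 × 0.5 × 3.3²) = 43.50.

ΔE = 43.5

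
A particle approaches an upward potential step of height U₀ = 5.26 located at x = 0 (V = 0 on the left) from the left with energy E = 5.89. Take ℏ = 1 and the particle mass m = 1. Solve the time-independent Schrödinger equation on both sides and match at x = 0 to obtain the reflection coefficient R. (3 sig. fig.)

On each side the TISE gives plane waves with k = √(2m(E − V))/ℏ: k₁ = √(2·1·5.89) = 3.432, k₂ = √(2·1·0.63) = 1.122.
Continuity of ψ and ψ′ at the step yields the reflection amplitude r = (k₁ − k₂)/(k₁ + k₂) = 0.5071; thus R = |r|² = 0.2572, T = 0.7428.

R = 0.257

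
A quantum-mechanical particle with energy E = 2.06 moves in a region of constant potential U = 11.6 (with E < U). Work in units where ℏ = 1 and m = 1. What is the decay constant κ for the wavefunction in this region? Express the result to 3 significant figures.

Since E < U the TISE in this region is ψ'' = κ²ψ with κ = √(2m(U − E))/ℏ.
κ = √(2 × 1 × 9.54) = 4.368.

κ = 4.37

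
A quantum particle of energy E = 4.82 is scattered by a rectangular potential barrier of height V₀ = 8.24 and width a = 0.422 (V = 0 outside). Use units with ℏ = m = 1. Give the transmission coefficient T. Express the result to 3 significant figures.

T = 0.350

E < V₀: inside the barrier ψ ∝ e^{±κx} with κ = √(2m(V₀ − E))/ℏ = 2.615.
κa = 1.104, sinh(κa) = 1.342.
The exact tunnelling result is T⁻¹ = 1 + V₀² sinh²(κa) / [4E(V₀ − E)] = 2.854, so T = 0.350.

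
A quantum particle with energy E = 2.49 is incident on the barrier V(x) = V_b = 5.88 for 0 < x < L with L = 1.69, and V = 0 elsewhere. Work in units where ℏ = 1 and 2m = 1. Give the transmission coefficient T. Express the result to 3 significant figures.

Since E < V_b the interior solution is evanescent with decay constant κ = √(2m(V_b − E))/ℏ = 1.841.
κL = 3.112, sinh(κL) = 11.21.
Matching ψ, ψ′ at both faces gives T = [1 + V_b² sinh²(κL) / (4E(V_b − E))]⁻¹ = 1/129.6 = 0.00772.

T = 0.00772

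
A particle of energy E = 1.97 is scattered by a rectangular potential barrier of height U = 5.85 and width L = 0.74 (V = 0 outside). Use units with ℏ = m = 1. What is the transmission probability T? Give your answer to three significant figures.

E < U: inside the barrier ψ ∝ e^{±κx} with κ = √(2m(U − E))/ℏ = 2.786.
κL = 2.061, sinh(κL) = 3.865.
The exact tunnelling result is T⁻¹ = 1 + U² sinh²(κL) / [4E(U − E)] = 17.72, so T = 0.0564.

T = 0.0564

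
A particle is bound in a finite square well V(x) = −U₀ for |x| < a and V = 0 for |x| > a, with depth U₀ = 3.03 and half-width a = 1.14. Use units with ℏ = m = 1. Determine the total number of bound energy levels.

N = 2

The dimensionless depth is z₀ = a√(2mU₀)/ℏ = 1.14 × √(6.060) = 2.806.
A new bound state (alternating even/odd) appears each time z₀ passes a multiple of π/2, so N = ⌊2z₀/π⌋ + 1 = ⌊1.787⌋ + 1 = 2.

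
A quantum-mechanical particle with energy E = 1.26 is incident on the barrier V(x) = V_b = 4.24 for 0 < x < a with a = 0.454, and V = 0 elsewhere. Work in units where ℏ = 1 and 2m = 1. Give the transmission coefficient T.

Since E < V_b the interior solution is evanescent with decay constant κ = √(2m(V_b − E))/ℏ = 1.726.
κa = 0.7837, sinh(κa) = 0.8665.
Matching ψ, ψ′ at both faces gives T = [1 + V_b² sinh²(κa) / (4E(V_b − E))]⁻¹ = 1/1.899 = 0.527.

T = 0.527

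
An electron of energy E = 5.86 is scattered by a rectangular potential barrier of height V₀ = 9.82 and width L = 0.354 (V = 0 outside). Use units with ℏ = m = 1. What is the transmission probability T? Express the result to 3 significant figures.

T = 0.413

Since E < V₀ the interior solution is evanescent with decay constant κ = √(2m(V₀ − E))/ℏ = 2.814.
κL = 0.9962, sinh(κL) = 1.169.
The exact tunnelling result is T⁻¹ = 1 + V₀² sinh²(κL) / [4E(V₀ − E)] = 2.421, so T = 0.413.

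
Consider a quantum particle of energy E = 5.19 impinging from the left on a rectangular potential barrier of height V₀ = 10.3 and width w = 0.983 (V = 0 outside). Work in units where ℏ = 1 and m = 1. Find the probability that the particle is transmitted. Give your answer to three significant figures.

T = 0.00743

Since E < V₀ the interior solution is evanescent with decay constant κ = √(2m(V₀ − E))/ℏ = 3.197.
κw = 3.143, sinh(κw) = 11.56.
The exact tunnelling result is T⁻¹ = 1 + V₀² sinh²(κw) / [4E(V₀ − E)] = 134.6, so T = 0.00743.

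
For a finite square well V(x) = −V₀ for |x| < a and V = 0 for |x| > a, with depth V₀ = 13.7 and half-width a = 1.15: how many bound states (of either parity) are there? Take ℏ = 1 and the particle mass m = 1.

N = 4

The dimensionless depth is z₀ = a√(2mV₀)/ℏ = 1.15 × √(27.40) = 6.020.
The even/odd transcendental equations gain one root per π/2 in z₀, giving N = 1 + ⌊2z₀/π⌋ = 1 + ⌊3.832⌋ = 4.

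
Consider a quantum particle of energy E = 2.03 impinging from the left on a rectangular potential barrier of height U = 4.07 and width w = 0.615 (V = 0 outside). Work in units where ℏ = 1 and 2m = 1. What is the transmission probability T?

T = 0.502

E < U: inside the barrier ψ ∝ e^{±κx} with κ = √(2m(U − E))/ℏ = 1.428.
κw = 0.8784, sinh(κw) = 0.9958.
The exact tunnelling result is T⁻¹ = 1 + U² sinh²(κw) / [4E(U − E)] = 1.992, so T = 0.502.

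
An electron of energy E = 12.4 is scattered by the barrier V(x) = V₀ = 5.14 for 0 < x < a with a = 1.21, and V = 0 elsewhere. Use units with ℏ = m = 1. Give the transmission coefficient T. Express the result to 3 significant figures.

Above the barrier the interior wavenumber is k₂ = √(2m(E − V₀))/ℏ = 3.811, giving phase k₂a = 4.611.
Matching at both interfaces gives T⁻¹ = 1 + V₀² sin²(k₂a) / [4E(E − V₀)] = 1.073, hence T = 0.932.

T = 0.932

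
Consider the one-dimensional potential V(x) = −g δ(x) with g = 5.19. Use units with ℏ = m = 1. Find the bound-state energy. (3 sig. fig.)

For x ≠ 0 the bound state is ψ ∝ e^{−κ|x|}; integrating the TISE across the delta gives the cusp condition 2κ = 2mg/ℏ², so κ = 5.190.
Then E = −ℏ²κ²/(2m) = −mg²/(2ℏ²) = -13.47.

E = -13.5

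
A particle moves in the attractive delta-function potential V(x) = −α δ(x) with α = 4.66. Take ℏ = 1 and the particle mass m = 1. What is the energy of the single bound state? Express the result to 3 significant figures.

E = -10.9

The bound state is ψ(x) = √κ e^{−κ|x|}. The derivative jump ψ'(0⁺) − ψ'(0⁻) = −(2mα/ℏ²)ψ(0) fixes κ = mα/ℏ² = 4.660.
Then E = −ℏ²κ²/(2m) = −mα²/(2ℏ²) = -10.86.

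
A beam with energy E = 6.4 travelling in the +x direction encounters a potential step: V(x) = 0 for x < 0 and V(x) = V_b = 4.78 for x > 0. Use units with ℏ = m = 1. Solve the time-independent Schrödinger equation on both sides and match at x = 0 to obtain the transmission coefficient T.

The wavenumbers are k₁ = √(2mE)/ℏ = 3.578 on the left and k₂ = √(2m(E − V_b))/ℏ = 1.800 on the right.
Matching ψ and ψ′ at x = 0 gives r = (k₁ − k₂)/(k₁ + k₂), so R = r² = 0.1093 and T = 1 − R = 0.8907.

T = 0.891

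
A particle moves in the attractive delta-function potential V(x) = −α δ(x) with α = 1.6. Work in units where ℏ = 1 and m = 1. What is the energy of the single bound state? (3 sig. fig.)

The bound state is ψ(x) = √κ e^{−κ|x|}. The derivative jump ψ'(0⁺) − ψ'(0⁻) = −(2mα/ℏ²)ψ(0) fixes κ = mα/ℏ² = 1.600.
Then E = −ℏ²κ²/(2m) = −mα²/(2ℏ²) = -1.280.

E = -1.28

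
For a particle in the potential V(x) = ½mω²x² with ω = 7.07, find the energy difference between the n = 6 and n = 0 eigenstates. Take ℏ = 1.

ΔE = 42.4

E_n = ℏω(n + ½), so ΔE = (6 − 0) ℏω = 6 × 7.07 = 42.42.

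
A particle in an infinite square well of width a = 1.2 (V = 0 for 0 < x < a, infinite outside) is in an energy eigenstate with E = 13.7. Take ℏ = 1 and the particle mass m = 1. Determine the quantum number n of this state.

For an infinite well E_n = n²π²ℏ²/(2ma²), so n = (a/πℏ)√(2mE).
n = (1.2/π) × √(2 × 1 × 13.7) = 1.999 → n = 2.

n = 2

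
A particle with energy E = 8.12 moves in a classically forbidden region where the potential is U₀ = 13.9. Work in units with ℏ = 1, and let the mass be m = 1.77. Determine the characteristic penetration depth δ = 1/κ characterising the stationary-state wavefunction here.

Since E < U₀ the TISE in this region is ψ'' = κ²ψ with κ = √(2m(U₀ − E))/ℏ.
κ = √(2 × 1.77 × 5.78) = 4.523. The penetration depth is δ = 1/κ = 0.221.

δ = 0.221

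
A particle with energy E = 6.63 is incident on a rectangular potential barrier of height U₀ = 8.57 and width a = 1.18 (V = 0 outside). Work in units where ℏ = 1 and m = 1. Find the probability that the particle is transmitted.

T = 0.0266

Since E < U₀ the interior solution is evanescent with decay constant κ = √(2m(U₀ − E))/ℏ = 1.970.
κa = 2.324, sinh(κa) = 5.061.
The exact tunnelling result is T⁻¹ = 1 + U₀² sinh²(κa) / [4E(U₀ − E)] = 37.56, so T = 0.0266.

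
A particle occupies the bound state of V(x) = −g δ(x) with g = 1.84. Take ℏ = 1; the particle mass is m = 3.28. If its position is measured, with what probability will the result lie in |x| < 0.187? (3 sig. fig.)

P = 0.895

The normalised bound state is ψ = √κ e^{−κ|x|} with κ = mg/ℏ² = 6.035.
P(|x| < d) = ∫_{−d}^{d} κ e^{−2κ|x|} dx = 1 − e^{−2κd} = 1 − e^{−2.257} = 0.8954.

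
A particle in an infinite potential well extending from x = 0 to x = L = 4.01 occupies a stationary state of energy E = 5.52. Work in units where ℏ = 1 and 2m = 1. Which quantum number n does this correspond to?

From E_n = n²π²ℏ²/(2mL²) invert to n = √(2mL²E)/(πℏ).
n = (4.01/π) × √(2 × 0.5 × 5.52) = 2.999 → n = 3.

n = 3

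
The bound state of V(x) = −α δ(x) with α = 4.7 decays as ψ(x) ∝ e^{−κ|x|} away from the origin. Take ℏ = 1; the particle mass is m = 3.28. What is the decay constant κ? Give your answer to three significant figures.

κ = 15.4

Integrate −(ℏ²/2m)ψ'' − αδ(x)ψ = Eψ from −ε to +ε: the ψ'' term gives ψ'(0⁺) − ψ'(0⁻) and the δ term gives −(2mα/ℏ²)ψ(0).
With ψ ∝ e^{−κ|x|} this yields −2κ = −2mα/ℏ², so κ = mα/ℏ² = 15.42.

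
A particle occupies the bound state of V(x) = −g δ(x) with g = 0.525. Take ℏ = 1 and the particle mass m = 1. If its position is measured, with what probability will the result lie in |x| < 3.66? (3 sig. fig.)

The normalised bound state is ψ = √κ e^{−κ|x|} with κ = mg/ℏ² = 0.5250.
P(|x| < d) = ∫_{−d}^{d} κ e^{−2κ|x|} dx = 1 − e^{−2κd} = 1 − e^{−3.843} = 0.9786.

P = 0.979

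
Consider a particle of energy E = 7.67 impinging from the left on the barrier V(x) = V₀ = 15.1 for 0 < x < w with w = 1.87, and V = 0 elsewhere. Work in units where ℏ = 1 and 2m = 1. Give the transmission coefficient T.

T = 0.000149

Since E < V₀ the interior solution is evanescent with decay constant κ = √(2m(V₀ − E))/ℏ = 2.726.
κw = 5.097, sinh(κw) = 81.78.
Matching ψ, ψ′ at both faces gives T = [1 + V₀² sinh²(κw) / (4E(V₀ − E))]⁻¹ = 1/6691 = 0.000149.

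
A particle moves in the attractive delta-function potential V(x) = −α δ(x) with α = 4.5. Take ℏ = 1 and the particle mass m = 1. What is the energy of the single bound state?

The bound state is ψ(x) = √κ e^{−κ|x|}. The derivative jump ψ'(0⁺) − ψ'(0⁻) = −(2mα/ℏ²)ψ(0) fixes κ = mα/ℏ² = 4.500.
Then E = −ℏ²κ²/(2m) = −mα²/(2ℏ²) = -10.13.

E = -10.1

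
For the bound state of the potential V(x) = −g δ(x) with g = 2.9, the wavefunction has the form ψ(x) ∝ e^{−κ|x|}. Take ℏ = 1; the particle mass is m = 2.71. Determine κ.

Integrating the TISE across x = 0 gives the cusp condition ψ'(0⁺) − ψ'(0⁻) = −(2mg/ℏ²)ψ(0).
With ψ ∝ e^{−κ|x|} this yields −2κ = −2mg/ℏ², so κ = mg/ℏ² = 7.859.

κ = 7.86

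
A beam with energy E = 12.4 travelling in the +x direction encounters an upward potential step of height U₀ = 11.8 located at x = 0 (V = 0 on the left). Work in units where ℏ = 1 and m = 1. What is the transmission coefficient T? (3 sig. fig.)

The wavenumbers are k₁ = √(2mE)/ℏ = 4.980 on the left and k₂ = √(2m(E − U₀))/ℏ = 1.095 on the right.
Matching ψ and ψ′ at x = 0 gives r = (k₁ − k₂)/(k₁ + k₂), so R = r² = 0.4088 and T = 1 − R = 0.5912.

T = 0.591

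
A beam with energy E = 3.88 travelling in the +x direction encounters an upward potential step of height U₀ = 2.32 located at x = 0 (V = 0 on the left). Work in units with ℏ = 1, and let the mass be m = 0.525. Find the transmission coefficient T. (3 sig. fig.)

T = 0.950

On each side the TISE gives plane waves with k = √(2m(E − V))/ℏ: k₁ = √(2·0.525·3.88) = 2.018, k₂ = √(2·0.525·1.56) = 1.280.
Continuity of ψ and ψ′ at the step yields the reflection amplitude r = (k₁ − k₂)/(k₁ + k₂) = 0.2239; thus R = |r|² = 0.05014, T = 0.9499.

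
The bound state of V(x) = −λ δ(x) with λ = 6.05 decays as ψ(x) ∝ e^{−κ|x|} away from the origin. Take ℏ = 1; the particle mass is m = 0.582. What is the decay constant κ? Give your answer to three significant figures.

κ = 3.52

Integrating the TISE across x = 0 gives the cusp condition ψ'(0⁺) − ψ'(0⁻) = −(2mλ/ℏ²)ψ(0).
With ψ ∝ e^{−κ|x|} this yields −2κ = −2mλ/ℏ², so κ = mλ/ℏ² = 3.521.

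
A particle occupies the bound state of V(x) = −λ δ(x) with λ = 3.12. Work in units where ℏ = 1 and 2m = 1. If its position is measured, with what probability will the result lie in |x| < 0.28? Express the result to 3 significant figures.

The normalised bound state is ψ = √κ e^{−κ|x|} with κ = mλ/ℏ² = 1.560.
P(|x| < d) = ∫_{−d}^{d} κ e^{−2κ|x|} dx = 1 − e^{−2κd} = 1 − e^{−0.8736} = 0.5826.

P = 0.583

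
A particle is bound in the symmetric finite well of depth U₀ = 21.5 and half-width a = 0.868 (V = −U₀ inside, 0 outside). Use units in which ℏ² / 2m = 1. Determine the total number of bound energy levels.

Define the well-strength parameter z₀ = (a/ℏ)√(2mU₀) = 0.868 × √(2·0.5·21.5) = 4.025.
The even/odd transcendental equations gain one root per π/2 in z₀, giving N = 1 + ⌊2z₀/π⌋ = 1 + ⌊2.562⌋ = 3.

N = 3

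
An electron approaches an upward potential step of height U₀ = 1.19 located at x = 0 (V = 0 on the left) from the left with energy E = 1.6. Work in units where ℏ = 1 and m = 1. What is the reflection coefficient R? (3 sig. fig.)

On each side the TISE gives plane waves with k = √(2m(E − V))/ℏ: k₁ = √(2·1·1.6) = 1.789, k₂ = √(2·1·0.41) = 0.9055.
Matching ψ and ψ′ at x = 0 gives r = (k₁ − k₂)/(k₁ + k₂), so R = r² = 0.1075 and T = 1 − R = 0.8925.

R = 0.107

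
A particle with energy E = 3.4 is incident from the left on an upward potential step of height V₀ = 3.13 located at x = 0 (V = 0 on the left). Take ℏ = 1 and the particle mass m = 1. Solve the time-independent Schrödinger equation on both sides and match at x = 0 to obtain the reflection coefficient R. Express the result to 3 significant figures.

The wavenumbers are k₁ = √(2mE)/ℏ = 2.608 on the left and k₂ = √(2m(E − V₀))/ℏ = 0.7348 on the right.
Continuity of ψ and ψ′ at the step yields the reflection amplitude r = (k₁ − k₂)/(k₁ + k₂) = 0.5603; thus R = |r|² = 0.3139, T = 0.6861.

R = 0.314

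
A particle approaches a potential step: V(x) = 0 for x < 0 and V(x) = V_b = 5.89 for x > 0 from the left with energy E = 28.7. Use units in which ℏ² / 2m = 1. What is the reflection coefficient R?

The wavenumbers are k₁ = √(2mE)/ℏ = 5.357 on the left and k₂ = √(2m(E − V_b))/ℏ = 4.776 on the right.
Matching ψ and ψ′ at x = 0 gives r = (k₁ − k₂)/(k₁ + k₂), so R = r² = 0.003290 and T = 1 − R = 0.9967.

R = 0.00329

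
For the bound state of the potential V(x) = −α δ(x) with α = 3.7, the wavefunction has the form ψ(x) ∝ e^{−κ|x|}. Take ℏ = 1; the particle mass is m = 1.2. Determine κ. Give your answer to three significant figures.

κ = 4.44

Integrating the TISE across x = 0 gives the cusp condition ψ'(0⁺) − ψ'(0⁻) = −(2mα/ℏ²)ψ(0).
With ψ ∝ e^{−κ|x|} this yields −2κ = −2mα/ℏ², so κ = mα/ℏ² = 4.440.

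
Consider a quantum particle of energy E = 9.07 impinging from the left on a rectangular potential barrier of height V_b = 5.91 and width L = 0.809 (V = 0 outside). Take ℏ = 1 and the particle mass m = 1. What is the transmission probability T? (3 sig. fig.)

T = 0.804

E > V_b: inside the barrier k₂ = √(2m(E − V_b))/ℏ = 2.514, k₂L = 2.034.
T = [1 + V_b² sin²(k₂L) / (4E(E − V_b))]⁻¹ = 1/1.244 = 0.804.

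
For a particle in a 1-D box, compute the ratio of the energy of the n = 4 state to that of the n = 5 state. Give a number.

0.64

Since E_n ∝ n², the ratio is (4/5)² = 0.64.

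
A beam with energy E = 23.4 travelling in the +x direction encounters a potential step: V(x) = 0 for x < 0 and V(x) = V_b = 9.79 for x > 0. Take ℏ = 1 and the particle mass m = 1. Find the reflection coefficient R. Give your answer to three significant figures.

R = 0.0181

On each side the TISE gives plane waves with k = √(2m(E − V))/ℏ: k₁ = √(2·1·23.4) = 6.841, k₂ = √(2·1·13.61) = 5.217.
Matching ψ and ψ′ at x = 0 gives r = (k₁ − k₂)/(k₁ + k₂), so R = r² = 0.01813 and T = 1 − R = 0.9819.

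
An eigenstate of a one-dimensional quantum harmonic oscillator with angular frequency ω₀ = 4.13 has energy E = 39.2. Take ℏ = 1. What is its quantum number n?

Invert E_n = (n + ½)ℏω₀: n = E/ℏω₀ − ½ = 8.992, so n = 9.

n = 9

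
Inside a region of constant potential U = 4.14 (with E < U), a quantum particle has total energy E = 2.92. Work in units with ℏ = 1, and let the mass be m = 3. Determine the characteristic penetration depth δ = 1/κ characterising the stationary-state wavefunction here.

δ = 0.370

Since E < U the TISE in this region is ψ'' = κ²ψ with κ = √(2m(U − E))/ℏ.
κ = √(2 × 3 × 1.22) = 2.706. The penetration depth is δ = 1/κ = 0.370.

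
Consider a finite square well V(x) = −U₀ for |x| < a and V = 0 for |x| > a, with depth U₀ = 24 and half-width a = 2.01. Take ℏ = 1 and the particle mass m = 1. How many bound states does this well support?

The dimensionless depth is z₀ = a√(2mU₀)/ℏ = 2.01 × √(48.00) = 13.93.
The even/odd transcendental equations gain one root per π/2 in z₀, giving N = 1 + ⌊2z₀/π⌋ = 1 + ⌊8.865⌋ = 9.

N = 9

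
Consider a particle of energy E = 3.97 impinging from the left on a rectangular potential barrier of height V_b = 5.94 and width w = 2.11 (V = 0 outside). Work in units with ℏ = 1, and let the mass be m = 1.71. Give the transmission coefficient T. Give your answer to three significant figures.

E < V_b: inside the barrier ψ ∝ e^{±κx} with κ = √(2m(V_b − E))/ℏ = 2.596.
κw = 5.477, sinh(κw) = 119.5.
The exact tunnelling result is T⁻¹ = 1 + V_b² sinh²(κw) / [4E(V_b − E)] = 16120, so T = 0.0000620.

T = 0.0000620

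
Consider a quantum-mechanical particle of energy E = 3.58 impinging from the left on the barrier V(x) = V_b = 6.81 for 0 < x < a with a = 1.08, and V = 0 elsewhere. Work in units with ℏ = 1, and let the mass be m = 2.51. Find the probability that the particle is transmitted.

E < V_b: inside the barrier ψ ∝ e^{±κx} with κ = √(2m(V_b − E))/ℏ = 4.027.
κa = 4.349, sinh(κa) = 38.69.
Matching ψ, ψ′ at both faces gives T = [1 + V_b² sinh²(κa) / (4E(V_b − E))]⁻¹ = 1/1502 = 0.000666.

T = 0.000666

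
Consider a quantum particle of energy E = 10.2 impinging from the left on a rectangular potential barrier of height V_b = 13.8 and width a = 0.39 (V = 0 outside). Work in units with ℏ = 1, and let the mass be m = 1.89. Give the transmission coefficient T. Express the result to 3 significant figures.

T = 0.163

Since E < V_b the interior solution is evanescent with decay constant κ = √(2m(V_b − E))/ℏ = 3.689.
κa = 1.439, sinh(κa) = 1.989.
The exact tunnelling result is T⁻¹ = 1 + V_b² sinh²(κa) / [4E(V_b − E)] = 6.129, so T = 0.163.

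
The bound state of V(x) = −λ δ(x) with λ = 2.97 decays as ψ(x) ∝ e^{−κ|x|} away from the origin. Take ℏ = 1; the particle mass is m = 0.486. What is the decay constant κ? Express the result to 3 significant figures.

κ = 1.44

Integrating the TISE across x = 0 gives the cusp condition ψ'(0⁺) − ψ'(0⁻) = −(2mλ/ℏ²)ψ(0).
With ψ ∝ e^{−κ|x|} this yields −2κ = −2mλ/ℏ², so κ = mλ/ℏ² = 1.443.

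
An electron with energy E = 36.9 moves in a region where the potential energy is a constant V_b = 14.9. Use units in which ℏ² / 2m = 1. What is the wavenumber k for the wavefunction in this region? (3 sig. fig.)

With E > V_b the solution is oscillatory, ψ ∝ e^{±ikx} with k = √(2m(E − V_b))/ℏ.
k = √(2 × 0.5 × 22) = 4.690.

k = 4.69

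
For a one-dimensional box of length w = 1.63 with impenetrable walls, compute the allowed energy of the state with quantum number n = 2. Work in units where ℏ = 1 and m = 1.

The infinite-well eigenfunctions ψ_n = √(2/w) sin(nπx/w) vanish at both walls, giving E_n = n²π²ℏ²/(2mw²).
E_2 = 2² × π² / (2 × 1 × 1.63²) = 7.429.

E = 7.43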